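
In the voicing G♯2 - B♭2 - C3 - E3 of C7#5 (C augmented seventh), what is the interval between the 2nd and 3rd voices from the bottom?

Those voices are B♭2 and C3.
B♭ up to C spans 2 letter names and 2 semitones — a major second.

major second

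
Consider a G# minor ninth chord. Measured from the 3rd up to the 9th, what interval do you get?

M7

Spelling the chord: G#, B, D#, F#, A#.
That puts B below A#.
Counting 7 letters and 11 half steps from B gives a major seventh.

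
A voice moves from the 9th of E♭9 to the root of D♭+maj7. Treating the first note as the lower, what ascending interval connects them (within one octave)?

E♭9 has F as its 9th, and D♭+maj7 has D♭ as its root.
6 letter names make it a sixth; at 8 semitones (a half step narrower than major) the quality is minor.

minor sixth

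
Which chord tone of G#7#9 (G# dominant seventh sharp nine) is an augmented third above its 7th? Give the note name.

A##

The chord tones of G#7#9 (G# dominant seventh sharp nine) are G# B# D# F# A##.
The 7th is F#. An augmented third above F# is A##.
A## is the chord's 9th.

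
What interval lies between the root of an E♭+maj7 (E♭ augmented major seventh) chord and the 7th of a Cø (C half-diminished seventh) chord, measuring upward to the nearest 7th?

perfect fifth

The root of E♭+maj7 (E♭ augmented major seventh) is E♭; the 7th of Cø (C half-diminished seventh) is B♭.
Counting 5 letters and 7 half steps from E♭ gives a perfect fifth.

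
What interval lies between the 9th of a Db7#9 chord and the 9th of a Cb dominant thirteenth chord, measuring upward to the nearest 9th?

Db7#9 has E as its 9th, and Cb dominant thirteenth has Db as its 9th.
7 letter names make it a seventh; at 9 semitones (a whole step narrower than major) the quality is diminished.

diminished seventh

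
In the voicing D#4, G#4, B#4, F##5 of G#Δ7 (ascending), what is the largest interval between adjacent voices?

Adjacent intervals: D#4→G#4 = perfect fourth; G#4→B#4 = major third; B#4→F##5 = perfect fifth.
The largest is B#4 to F##5, a perfect fifth (7 semitones).

perfect 5th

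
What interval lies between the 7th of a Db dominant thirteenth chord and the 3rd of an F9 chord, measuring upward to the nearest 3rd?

augmented sixth

Db dominant thirteenth has Cb as its 7th, and F9 has A as its 3rd.
Cb up to A is 10 semitones, a half step wider than a major sixth, so the interval is augmented.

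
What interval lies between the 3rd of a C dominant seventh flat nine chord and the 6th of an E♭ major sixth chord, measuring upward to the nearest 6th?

minor sixth

C dominant seventh flat nine has E as its 3rd, and E♭ major sixth has C as its 6th.
E up to C is 8 semitones, a half step narrower than a major sixth, so the interval is minor.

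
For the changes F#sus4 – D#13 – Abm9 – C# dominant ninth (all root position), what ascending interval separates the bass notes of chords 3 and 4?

A3

The roots are Ab and C#.
Ab up to C# is 5 semitones, a half step wider than a major third, so the interval is augmented.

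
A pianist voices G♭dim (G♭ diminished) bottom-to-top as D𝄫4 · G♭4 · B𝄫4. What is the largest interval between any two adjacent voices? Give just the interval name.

augmented fourth

Adjacent intervals: D𝄫4→G♭4 = augmented fourth; G♭4→B𝄫4 = minor third.
The largest is D𝄫4 to G♭4, an augmented fourth (6 semitones).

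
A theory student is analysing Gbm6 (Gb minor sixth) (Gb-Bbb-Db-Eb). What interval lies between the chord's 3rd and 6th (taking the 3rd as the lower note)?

augmented 4th

That puts Bbb below Eb.
4 letter names make it a fourth; at 6 semitones (a half step wider than perfect) the quality is augmented.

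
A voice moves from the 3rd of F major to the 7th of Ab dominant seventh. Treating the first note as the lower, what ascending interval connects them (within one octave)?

The 3rd of F major is A; the 7th of Ab dominant seventh is Gb.
From A to Gb: 9 semitones over a seventh = diminished.

diminished seventh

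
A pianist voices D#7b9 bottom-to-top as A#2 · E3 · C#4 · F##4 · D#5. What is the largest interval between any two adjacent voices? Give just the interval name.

M6

Adjacent intervals: A#2→E3 = diminished fifth; E3→C#4 = major sixth; C#4→F##4 = augmented fourth; F##4→D#5 = minor sixth.
The largest is E3 to C#4, a major sixth (9 semitones).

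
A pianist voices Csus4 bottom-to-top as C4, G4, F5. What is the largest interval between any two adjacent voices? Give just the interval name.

minor seventh

Adjacent intervals: C4→G4 = perfect fifth; G4→F5 = minor seventh.
The largest is G4 to F5, a minor seventh (10 semitones).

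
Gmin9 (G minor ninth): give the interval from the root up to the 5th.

P5

The chord tones of Gmin9 are G Bb D F A.
So we need the interval from G up to D.
From G to D is 7 semitones, exactly the perfect fifth.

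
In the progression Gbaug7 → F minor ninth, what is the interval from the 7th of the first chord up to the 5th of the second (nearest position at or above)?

The 7th of Gbaug7 is Fb; the 5th of F minor ninth is C.
From Fb to C: 8 semitones over a fifth = augmented.

A5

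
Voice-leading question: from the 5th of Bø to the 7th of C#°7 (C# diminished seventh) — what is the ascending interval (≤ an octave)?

P4

Bø has F as its 5th, and C#°7 (C# diminished seventh) has Bb as its 7th.
From F to Bb is 5 semitones, exactly the perfect fourth.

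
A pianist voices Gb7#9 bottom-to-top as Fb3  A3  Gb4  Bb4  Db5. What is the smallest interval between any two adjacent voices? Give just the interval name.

m3

Adjacent intervals: Fb3→A3 = augmented third; A3→Gb4 = diminished seventh; Gb4→Bb4 = major third; Bb4→Db5 = minor third.
The smallest is Bb4 to Db5, a minor third (3 semitones).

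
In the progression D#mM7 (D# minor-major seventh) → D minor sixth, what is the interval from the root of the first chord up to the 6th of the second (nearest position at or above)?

minor sixth

The root of D#mM7 (D# minor-major seventh) is D#; the 6th of D minor sixth is B.
From D# to B: 8 semitones over a sixth = minor.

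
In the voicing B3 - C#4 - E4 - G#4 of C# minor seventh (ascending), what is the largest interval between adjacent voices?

major third

Adjacent intervals: B3→C#4 = major second; C#4→E4 = minor third; E4→G#4 = major third.
The largest is E4 to G#4, a major third (4 semitones).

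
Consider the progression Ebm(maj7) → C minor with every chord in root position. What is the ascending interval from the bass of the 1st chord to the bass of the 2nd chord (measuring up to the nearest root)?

major 6th

The roots are Eb and C.
Eb up to C spans 6 letter names and 9 semitones — a major sixth.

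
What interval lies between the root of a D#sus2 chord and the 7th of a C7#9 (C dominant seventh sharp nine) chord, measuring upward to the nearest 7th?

diminished sixth

D#sus2 has D# as its root, and C7#9 (C dominant seventh sharp nine) has Bb as its 7th.
D# up to Bb is 7 semitones, a whole step narrower than a major sixth, so the interval is diminished.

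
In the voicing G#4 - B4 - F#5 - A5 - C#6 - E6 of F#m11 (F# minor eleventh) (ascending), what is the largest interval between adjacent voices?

Adjacent intervals: G#4→B4 = minor third; B4→F#5 = perfect fifth; F#5→A5 = minor third; A5→C#6 = major third; C#6→E6 = minor third.
The largest is B4 to F#5, a perfect fifth (7 semitones).

perfect 5th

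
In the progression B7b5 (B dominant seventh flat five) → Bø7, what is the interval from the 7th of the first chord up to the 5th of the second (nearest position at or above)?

minor 6th

B7b5 (B dominant seventh flat five) has A as its 7th, and Bø7 has F as its 5th.
From A to F: 8 semitones over a sixth = minor.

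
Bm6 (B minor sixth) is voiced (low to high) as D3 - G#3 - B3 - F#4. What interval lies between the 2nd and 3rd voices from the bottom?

minor third

Those voices are G#3 and B3.
From G# to B: 3 semitones over a third = minor.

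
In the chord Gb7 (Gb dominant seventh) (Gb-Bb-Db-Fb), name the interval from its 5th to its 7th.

So we need the interval from Db up to Fb.
From Db to Fb: 3 semitones over a third = minor.

minor third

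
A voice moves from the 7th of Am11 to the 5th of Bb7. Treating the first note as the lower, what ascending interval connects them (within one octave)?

minor seventh

Am11 has G as its 7th, and Bb7 has F as its 5th.
From G to F: 10 semitones over a seventh = minor.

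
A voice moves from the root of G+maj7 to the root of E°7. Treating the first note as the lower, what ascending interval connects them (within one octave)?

major 6th

G+maj7 has G as its root, and E°7 has E as its root.
From G to E is 9 semitones, exactly the major sixth.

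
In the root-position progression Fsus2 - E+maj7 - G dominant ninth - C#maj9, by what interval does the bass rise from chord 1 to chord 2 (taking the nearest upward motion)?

The roots are F and E.
From F to E is 11 semitones, exactly the major seventh.

major seventh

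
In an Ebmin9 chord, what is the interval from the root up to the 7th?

The chord tones of Ebmin9 are Eb–Gb–Bb–Db–F.
The root is Eb and the 7th is Db.
7 letter names make it a seventh; at 10 semitones (a half step narrower than major) the quality is minor.

minor 7th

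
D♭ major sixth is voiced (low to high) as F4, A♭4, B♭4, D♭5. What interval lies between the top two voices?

Those voices are B♭4 and D♭5.
B♭ up to D♭ is 3 semitones, a half step narrower than a major third, so the interval is minor.

minor third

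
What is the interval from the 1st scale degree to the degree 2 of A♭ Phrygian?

The scale runs A♭ B𝄫 C♭ D♭ E♭ F♭ G♭.
So we need the interval from A♭ up to B𝄫.
From A♭ to B𝄫: 1 semitone over a second = minor.

minor 2nd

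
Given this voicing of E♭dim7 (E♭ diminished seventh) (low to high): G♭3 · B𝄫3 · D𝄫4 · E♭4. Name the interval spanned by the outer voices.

The outer voices are G♭3 and E♭4.
Counting 6 letters and 9 half steps from G♭ gives a major sixth.

major sixth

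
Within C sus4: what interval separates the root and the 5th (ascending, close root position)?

perfect 5th

C sus4: C–F–G.
That puts C below G.
From C to G is 7 semitones, exactly the perfect fifth.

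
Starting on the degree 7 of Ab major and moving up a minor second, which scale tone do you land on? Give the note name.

Ab

The scale is Ab Bb C Db Eb F G.
The degree 7 is G; a minor second above that is Ab — scale degree 1.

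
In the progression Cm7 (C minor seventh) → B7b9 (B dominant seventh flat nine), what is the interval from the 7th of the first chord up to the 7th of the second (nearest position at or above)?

major 7th

The 7th of Cm7 (C minor seventh) is Bb; the 7th of B7b9 (B dominant seventh flat nine) is A.
From Bb to A is 11 semitones, exactly the major seventh.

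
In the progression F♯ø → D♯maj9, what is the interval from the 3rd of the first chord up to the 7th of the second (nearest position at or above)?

The 3rd of F♯ø is A; the 7th of D♯maj9 is C𝄪.
From A to C𝄪: 5 semitones over a third = augmented.

augmented third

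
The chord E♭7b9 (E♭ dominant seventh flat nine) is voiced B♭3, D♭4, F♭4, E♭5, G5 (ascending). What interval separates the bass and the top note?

major thirteenth

The outer voices are B♭3 and G5.
B♭ up to G spans 13 letter names and 21 semitones — a major thirteenth.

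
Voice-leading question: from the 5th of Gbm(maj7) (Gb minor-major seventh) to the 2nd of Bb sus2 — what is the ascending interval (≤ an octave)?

M7

Gbm(maj7) (Gb minor-major seventh) has Db as its 5th, and Bb sus2 has C as its 2nd.
Db up to C spans 7 letter names and 11 semitones — a major seventh.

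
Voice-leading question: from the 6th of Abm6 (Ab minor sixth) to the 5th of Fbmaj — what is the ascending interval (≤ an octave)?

d5

The 6th of Abm6 (Ab minor sixth) is F; the 5th of Fbmaj is Cb.
F up to Cb is 6 semitones, a half step narrower than a perfect fifth, so the interval is diminished.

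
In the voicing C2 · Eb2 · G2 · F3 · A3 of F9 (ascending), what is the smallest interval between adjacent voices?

Adjacent intervals: C2→Eb2 = minor third; Eb2→G2 = major third; G2→F3 = minor seventh; F3→A3 = major third.
The smallest is C2 to Eb2, a minor third (3 semitones).

minor 3rd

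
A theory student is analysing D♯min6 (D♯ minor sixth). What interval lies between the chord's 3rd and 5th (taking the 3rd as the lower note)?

major third

Spelling the chord: D♯ F♯ A♯ B♯.
The 3rd is F♯ and the 5th is A♯.
From F♯ to A♯ is 4 semitones, exactly the major third.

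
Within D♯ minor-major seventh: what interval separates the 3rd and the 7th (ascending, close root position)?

augmented fifth

The chord tones of D♯mM7 are D♯–F♯–A♯–C𝄪.
So we need the interval from F♯ up to C𝄪.
F♯ up to C𝄪 is 8 semitones, a half step wider than a perfect fifth, so the interval is augmented.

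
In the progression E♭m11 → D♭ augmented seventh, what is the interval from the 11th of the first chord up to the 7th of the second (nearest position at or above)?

minor third

E♭m11 has A♭ as its 11th, and D♭ augmented seventh has C♭ as its 7th.
3 letter names make it a third; at 3 semitones (a half step narrower than major) the quality is minor.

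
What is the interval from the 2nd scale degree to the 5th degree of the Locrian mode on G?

perfect fourth

Spelling the Locrian mode on G: G Ab Bb C Db Eb F.
The 2nd scale degree is Ab and the degree 5 is Db.
From Ab to Db is 5 semitones, exactly the perfect fourth.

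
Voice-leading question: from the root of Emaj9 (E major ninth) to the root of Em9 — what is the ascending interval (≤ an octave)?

The root of Emaj9 (E major ninth) is E; the root of Em9 is E.
Counting 1 letters and 0 half steps from E gives a perfect unison.

P1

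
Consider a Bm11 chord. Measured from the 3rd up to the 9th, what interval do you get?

Bm11 (B minor eleventh): B D F♯ A C♯ E.
3rd = D; 9th = C♯.
D up to C♯ spans 7 letter names and 11 semitones — a major seventh.

major 7th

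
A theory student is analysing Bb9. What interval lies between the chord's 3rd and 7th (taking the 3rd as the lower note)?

diminished fifth

Bb dominant ninth is spelled Bb, D, F, Ab, C.
So we need the interval from D up to Ab.
D up to Ab is 6 semitones, a half step narrower than a perfect fifth, so the interval is diminished.
That tritone between 3rd and 7th is what gives the dominant seventh its pull toward resolution.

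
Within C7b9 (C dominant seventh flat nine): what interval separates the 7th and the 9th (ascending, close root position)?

minor third

C7b9 (C dominant seventh flat nine): C-E-G-B♭-D♭.
So we need the interval from B♭ up to D♭.
3 letter names make it a third; at 3 semitones (a half step narrower than major) the quality is minor.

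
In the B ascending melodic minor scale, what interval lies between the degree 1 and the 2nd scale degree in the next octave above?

The scale runs B C# D E F# G# A#.
That puts B below C#.
Counting 9 letters and 14 half steps from B gives a major ninth.

major ninth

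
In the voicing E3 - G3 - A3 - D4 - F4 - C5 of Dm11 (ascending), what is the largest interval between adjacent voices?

Adjacent intervals: E3→G3 = minor third; G3→A3 = major second; A3→D4 = perfect fourth; D4→F4 = minor third; F4→C5 = perfect fifth.
The largest is F4 to C5, a perfect fifth (7 semitones).

perfect 5th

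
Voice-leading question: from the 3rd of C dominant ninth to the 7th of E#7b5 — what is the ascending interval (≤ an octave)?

C dominant ninth has E as its 3rd, and E#7b5 has D# as its 7th.
Counting 7 letters and 11 half steps from E gives a major seventh.

major seventh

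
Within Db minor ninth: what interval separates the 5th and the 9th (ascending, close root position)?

perfect fifth

The chord tones of Dbmin9 (Db minor ninth) are Db Fb Ab Cb Eb.
5th = Ab; 9th = Eb.
Counting 5 letters and 7 half steps from Ab gives a perfect fifth.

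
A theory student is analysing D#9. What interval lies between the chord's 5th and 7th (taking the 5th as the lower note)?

D# dominant ninth is spelled D#, F##, A#, C#, E#.
5th = A#; 7th = C#.
From A# to C#: 3 semitones over a third = minor.

m3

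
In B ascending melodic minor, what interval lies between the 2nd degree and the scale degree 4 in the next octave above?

minor 10th

Spelling B ascending melodic minor: B C# D E F# G# A#.
So we need the interval from C# up to E.
10 letter names make it a tenth; at 15 semitones (a half step narrower than major) the quality is minor.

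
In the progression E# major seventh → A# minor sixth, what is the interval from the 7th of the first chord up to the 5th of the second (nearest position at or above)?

minor 2nd

E# major seventh has D## as its 7th, and A# minor sixth has E# as its 5th.
From D## to E#: 1 semitone over a second = minor.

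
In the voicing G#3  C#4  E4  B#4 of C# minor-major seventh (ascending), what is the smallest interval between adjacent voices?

minor 3rd

Adjacent intervals: G#3→C#4 = perfect fourth; C#4→E4 = minor third; E4→B#4 = augmented fifth.
The smallest is C#4 to E4, a minor third (3 semitones).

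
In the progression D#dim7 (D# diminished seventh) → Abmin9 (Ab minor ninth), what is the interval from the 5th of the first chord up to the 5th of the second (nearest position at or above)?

The 5th of D#dim7 (D# diminished seventh) is A; the 5th of Abmin9 (Ab minor ninth) is Eb.
From A to Eb: 6 semitones over a fifth = diminished.

diminished fifth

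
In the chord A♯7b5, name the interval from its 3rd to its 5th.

The chord tones of A♯7b5 are A♯, C𝄪, E, G♯.
The 3rd is C𝄪 and the 5th is E.
C𝄪 up to E is 2 semitones, a whole step narrower than a major third, so the interval is diminished.

d3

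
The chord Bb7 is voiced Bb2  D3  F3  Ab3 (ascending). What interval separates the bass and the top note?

minor seventh

The outer voices are Bb2 and Ab3.
Bb up to Ab is 10 semitones, a half step narrower than a major seventh, so the interval is minor.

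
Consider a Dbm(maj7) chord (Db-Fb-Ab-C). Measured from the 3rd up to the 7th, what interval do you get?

augmented 5th

That puts Fb below C.
From Fb to C: 8 semitones over a fifth = augmented.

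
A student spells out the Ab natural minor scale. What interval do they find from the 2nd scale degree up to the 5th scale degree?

perfect 4th

The scale runs Ab Bb Cb Db Eb Fb Gb.
So we need the interval from Bb up to Eb.
From Bb to Eb is 5 semitones, exactly the perfect fourth.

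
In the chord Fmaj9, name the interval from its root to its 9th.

major ninth

Fmaj9: F A C E G.
The root is F and the 9th is G.
From F to G is 14 semitones, exactly the major ninth.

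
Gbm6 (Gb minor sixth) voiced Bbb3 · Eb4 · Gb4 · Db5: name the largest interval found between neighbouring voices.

perfect fifth

Adjacent intervals: Bbb3→Eb4 = augmented fourth; Eb4→Gb4 = minor third; Gb4→Db5 = perfect fifth.
The largest is Gb4 to Db5, a perfect fifth (7 semitones).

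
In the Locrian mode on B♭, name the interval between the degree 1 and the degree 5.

Spelling the Locrian mode on B♭: B♭ C♭ D♭ E♭ F♭ G♭ A♭.
So we need the interval from B♭ up to F♭.
From B♭ to F♭: 6 semitones over a fifth = diminished.

diminished fifth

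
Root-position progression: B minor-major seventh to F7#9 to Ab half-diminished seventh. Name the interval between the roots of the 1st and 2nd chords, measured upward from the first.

The roots are B and F.
From B to F: 6 semitones over a fifth = diminished.

diminished 5th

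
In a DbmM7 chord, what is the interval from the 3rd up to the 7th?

Dbm(maj7) is spelled Db–Fb–Ab–C.
So we need the interval from Fb up to C.
Fb up to C is 8 semitones, a half step wider than a perfect fifth, so the interval is augmented.

augmented 5th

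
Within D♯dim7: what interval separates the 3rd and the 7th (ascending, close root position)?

diminished fifth

Spelling the chord: D♯ F♯ A C.
The 3rd is F♯ and the 7th is C.
5 letter names make it a fifth; at 6 semitones (a half step narrower than perfect) the quality is diminished.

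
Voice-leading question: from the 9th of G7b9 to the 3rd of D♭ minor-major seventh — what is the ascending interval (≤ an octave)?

minor sixth

G7b9 has A♭ as its 9th, and D♭ minor-major seventh has F♭ as its 3rd.
6 letter names make it a sixth; at 8 semitones (a half step narrower than major) the quality is minor.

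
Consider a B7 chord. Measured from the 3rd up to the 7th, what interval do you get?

diminished fifth

B7: B D# F# A.
So we need the interval from D# up to A.
D# up to A is 6 semitones, a half step narrower than a perfect fifth, so the interval is diminished.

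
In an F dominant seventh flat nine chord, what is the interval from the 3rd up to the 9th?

Spelling the chord: F–A–C–E♭–G♭.
The 3rd is A and the 9th is G♭.
A up to G♭ is 9 semitones, a whole step narrower than a major seventh, so the interval is diminished.

diminished seventh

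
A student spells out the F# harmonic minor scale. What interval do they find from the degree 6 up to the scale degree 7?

augmented 2nd

Spelling the F# harmonic minor scale: F# G# A B C# D E#.
So we need the interval from D up to E#.
2 letter names make it a second; at 3 semitones (a half step wider than major) the quality is augmented.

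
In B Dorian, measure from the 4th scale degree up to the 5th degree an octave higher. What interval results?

major ninth

B dorian: B C♯ D E F♯ G♯ A.
That puts E below F♯.
From E to F♯ is 14 semitones, exactly the major ninth.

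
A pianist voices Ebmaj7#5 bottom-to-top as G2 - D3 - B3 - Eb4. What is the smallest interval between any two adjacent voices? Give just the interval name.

Adjacent intervals: G2→D3 = perfect fifth; D3→B3 = major sixth; B3→Eb4 = diminished fourth.
The smallest is B3 to Eb4, a diminished fourth (4 semitones).

diminished fourth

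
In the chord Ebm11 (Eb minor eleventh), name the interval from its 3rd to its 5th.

Spelling the chord: Eb Gb Bb Db F Ab.
So we need the interval from Gb up to Bb.
Counting 3 letters and 4 half steps from Gb gives a major third.

major 3rd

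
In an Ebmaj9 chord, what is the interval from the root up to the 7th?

major seventh

The chord tones of Eb major ninth are Eb G Bb D F.
The root is Eb and the 7th is D.
Eb up to D spans 7 letter names and 11 semitones — a major seventh.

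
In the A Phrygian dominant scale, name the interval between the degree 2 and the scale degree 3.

augmented second

Spelling the A Phrygian dominant scale: A Bb C# D E F G.
The degree 2 is Bb and the 3rd scale degree is C#.
From Bb to C#: 3 semitones over a second = augmented.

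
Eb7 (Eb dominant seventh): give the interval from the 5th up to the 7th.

The chord tones of Eb7 are Eb–G–Bb–Db.
So we need the interval from Bb up to Db.
3 letter names make it a third; at 3 semitones (a half step narrower than major) the quality is minor.

minor third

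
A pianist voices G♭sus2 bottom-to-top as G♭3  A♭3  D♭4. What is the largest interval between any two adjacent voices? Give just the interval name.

Adjacent intervals: G♭3→A♭3 = major second; A♭3→D♭4 = perfect fourth.
The largest is A♭3 to D♭4, a perfect fourth (5 semitones).

perfect fourth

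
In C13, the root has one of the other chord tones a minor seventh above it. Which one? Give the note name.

Spelling the chord: C-E-G-Bb-D-A.
The root is C. A minor seventh above C is Bb.
Bb is the chord's 7th.

Bb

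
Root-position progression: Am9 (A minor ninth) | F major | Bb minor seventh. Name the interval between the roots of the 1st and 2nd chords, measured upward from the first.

The roots are A and F.
6 letter names make it a sixth; at 8 semitones (a half step narrower than major) the quality is minor.

minor sixth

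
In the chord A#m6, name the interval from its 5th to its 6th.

Spelling the chord: A#–C#–E#–F##.
The 5th is E# and the 6th is F##.
E# up to F## spans 2 letter names and 2 semitones — a major second.

major second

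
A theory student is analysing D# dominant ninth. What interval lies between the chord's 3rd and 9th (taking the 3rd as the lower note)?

minor seventh

D#9 (D# dominant ninth): D#-F##-A#-C#-E#.
3rd = F##; 9th = E#.
From F## to E#: 10 semitones over a seventh = minor.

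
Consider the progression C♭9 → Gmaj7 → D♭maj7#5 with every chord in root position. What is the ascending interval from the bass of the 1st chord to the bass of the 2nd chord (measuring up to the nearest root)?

A5

The roots are C♭ and G.
5 letter names make it a fifth; at 8 semitones (a half step wider than perfect) the quality is augmented.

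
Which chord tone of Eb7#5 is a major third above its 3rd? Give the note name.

Eb7#5: Eb, G, B, Db.
The 3rd is G. A major third above G is B.
B is the chord's 5th.

B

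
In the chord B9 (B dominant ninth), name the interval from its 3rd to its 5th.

m3

The chord tones of B dominant ninth are B–D#–F#–A–C#.
So we need the interval from D# up to F#.
3 letter names make it a third; at 3 semitones (a half step narrower than major) the quality is minor.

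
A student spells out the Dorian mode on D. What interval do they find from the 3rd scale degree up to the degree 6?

augmented 4th

D dorian: D E F G A B C.
3rd scale degree = F; 6th degree = B.
From F to B: 6 semitones over a fourth = augmented.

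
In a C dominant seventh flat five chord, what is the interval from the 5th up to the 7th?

C7b5 (C dominant seventh flat five) is spelled C–E–Gb–Bb.
The 5th is Gb and the 7th is Bb.
Gb up to Bb spans 3 letter names and 4 semitones — a major third.

major third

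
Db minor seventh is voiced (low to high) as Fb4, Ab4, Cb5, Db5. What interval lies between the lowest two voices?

major third

Those voices are Fb4 and Ab4.
From Fb to Ab is 4 semitones, exactly the major third.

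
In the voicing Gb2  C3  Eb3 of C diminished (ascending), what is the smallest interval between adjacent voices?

Adjacent intervals: Gb2→C3 = augmented fourth; C3→Eb3 = minor third.
The smallest is C3 to Eb3, a minor third (3 semitones).

minor 3rd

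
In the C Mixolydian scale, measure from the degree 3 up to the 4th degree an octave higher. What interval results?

Spelling the C Mixolydian scale: C D E F G A Bb.
Degree 3 = E; 4th scale degree (up an octave) = F.
E up to F is 13 semitones, a half step narrower than a major ninth, so the interval is minor.

minor ninth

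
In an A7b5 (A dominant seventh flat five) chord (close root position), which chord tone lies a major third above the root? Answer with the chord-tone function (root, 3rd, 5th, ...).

3rd

A7b5 is spelled A-C♯-E♭-G.
The root is A. A major third above A is C♯.
C♯ is the chord's 3rd.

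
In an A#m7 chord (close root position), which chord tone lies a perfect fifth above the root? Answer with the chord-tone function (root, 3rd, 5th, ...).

Spelling the chord: A# C# E# G#.
The root is A#. A perfect fifth above A# is E#.
E# is the chord's 5th.

5th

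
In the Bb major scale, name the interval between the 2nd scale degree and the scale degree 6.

perfect fifth

The scale runs Bb C D Eb F G A.
That puts C below G.
From C to G is 7 semitones, exactly the perfect fifth.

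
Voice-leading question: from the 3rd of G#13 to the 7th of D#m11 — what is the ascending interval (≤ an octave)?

The 3rd of G#13 is B#; the 7th of D#m11 is C#.
From B# to C#: 1 semitone over a second = minor.

m2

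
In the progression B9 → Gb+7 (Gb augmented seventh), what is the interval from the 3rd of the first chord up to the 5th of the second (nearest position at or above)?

B9 has D# as its 3rd, and Gb+7 (Gb augmented seventh) has D as its 5th.
8 letter names make it an octave; at 11 semitones (a half step narrower than perfect) the quality is diminished.

diminished 8th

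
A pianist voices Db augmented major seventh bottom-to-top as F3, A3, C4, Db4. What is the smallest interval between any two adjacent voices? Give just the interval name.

Adjacent intervals: F3→A3 = major third; A3→C4 = minor third; C4→Db4 = minor second.
The smallest is C4 to Db4, a minor second (1 semitone).

minor second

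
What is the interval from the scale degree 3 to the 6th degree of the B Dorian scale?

augmented 4th

The scale runs B C# D E F# G# A.
That puts D below G#.
4 letter names make it a fourth; at 6 semitones (a half step wider than perfect) the quality is augmented.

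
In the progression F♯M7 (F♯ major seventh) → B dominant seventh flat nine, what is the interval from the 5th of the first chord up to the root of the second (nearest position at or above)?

m7

The 5th of F♯M7 (F♯ major seventh) is C♯; the root of B dominant seventh flat nine is B.
7 letter names make it a seventh; at 10 semitones (a half step narrower than major) the quality is minor.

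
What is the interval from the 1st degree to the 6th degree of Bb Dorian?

major sixth

The scale runs Bb C Db Eb F G Ab.
That puts Bb below G.
Counting 6 letters and 9 half steps from Bb gives a major sixth.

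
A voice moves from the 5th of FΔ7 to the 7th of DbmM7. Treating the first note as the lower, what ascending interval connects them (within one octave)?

perfect 1st

FΔ7 has C as its 5th, and DbmM7 has C as its 7th.
C up to C spans 1 letter names and 0 semitones — a perfect unison.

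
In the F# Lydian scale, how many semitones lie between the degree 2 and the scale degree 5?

The scale is F# G# A# B# C# D# E#.
G# up to C# is a perfect fourth — 5 semitones.

5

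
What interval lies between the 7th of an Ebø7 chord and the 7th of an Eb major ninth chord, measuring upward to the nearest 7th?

augmented unison

Ebø7 has Db as its 7th, and Eb major ninth has D as its 7th.
From Db to D: 1 semitone over a unison = augmented.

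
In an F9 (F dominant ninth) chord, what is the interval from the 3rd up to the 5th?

minor 3rd

F dominant ninth: F-A-C-Eb-G.
3rd = A; 5th = C.
3 letter names make it a third; at 3 semitones (a half step narrower than major) the quality is minor.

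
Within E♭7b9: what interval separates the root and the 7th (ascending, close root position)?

minor seventh

Spelling the chord: E♭–G–B♭–D♭–F♭.
Root = E♭; 7th = D♭.
E♭ up to D♭ is 10 semitones, a half step narrower than a major seventh, so the interval is minor.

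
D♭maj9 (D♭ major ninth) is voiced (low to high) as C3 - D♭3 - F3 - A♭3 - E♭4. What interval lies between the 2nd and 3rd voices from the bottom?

Those voices are D♭3 and F3.
Counting 3 letters and 4 half steps from D♭ gives a major third.

major 3rd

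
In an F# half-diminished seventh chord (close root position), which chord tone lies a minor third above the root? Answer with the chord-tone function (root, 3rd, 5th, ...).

3rd

F#ø: F#, A, C, E.
The root is F#. A minor third above F# is A.
A is the chord's 3rd.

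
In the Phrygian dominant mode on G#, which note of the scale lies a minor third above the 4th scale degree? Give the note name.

The scale is G# A B# C# D# E F#.
The 4th scale degree is C#; a minor third above that is E — scale degree 6.

E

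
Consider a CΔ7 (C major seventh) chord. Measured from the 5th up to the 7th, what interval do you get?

M3

The chord tones of Cmaj7 are C-E-G-B.
That puts G below B.
Counting 3 letters and 4 half steps from G gives a major third.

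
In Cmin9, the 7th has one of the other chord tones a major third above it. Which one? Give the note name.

Cm9: C–E♭–G–B♭–D.
The 7th is B♭. A major third above B♭ is D.
D is the chord's 9th.

D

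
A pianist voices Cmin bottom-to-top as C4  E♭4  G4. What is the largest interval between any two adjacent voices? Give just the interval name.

Adjacent intervals: C4→E♭4 = minor third; E♭4→G4 = major third.
The largest is E♭4 to G4, a major third (4 semitones).

M3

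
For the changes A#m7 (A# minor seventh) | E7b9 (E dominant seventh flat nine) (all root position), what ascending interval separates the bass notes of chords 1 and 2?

d5

The roots are A# and E.
From A# to E: 6 semitones over a fifth = diminished.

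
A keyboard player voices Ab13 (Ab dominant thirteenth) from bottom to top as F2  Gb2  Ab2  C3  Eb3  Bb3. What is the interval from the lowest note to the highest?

perfect eleventh

The outer voices are F2 and Bb3.
F up to Bb spans 11 letter names and 17 semitones — a perfect eleventh.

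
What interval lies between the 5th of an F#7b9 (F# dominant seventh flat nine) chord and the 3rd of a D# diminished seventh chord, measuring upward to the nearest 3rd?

perfect fourth

The 5th of F#7b9 (F# dominant seventh flat nine) is C#; the 3rd of D# diminished seventh is F#.
Counting 4 letters and 5 half steps from C# gives a perfect fourth.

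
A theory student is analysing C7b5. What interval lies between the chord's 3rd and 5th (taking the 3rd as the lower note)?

d3

Spelling the chord: C-E-G♭-B♭.
3rd = E; 5th = G♭.
From E to G♭: 2 semitones over a third = diminished.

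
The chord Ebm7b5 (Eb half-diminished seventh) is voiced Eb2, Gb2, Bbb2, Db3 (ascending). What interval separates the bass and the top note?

minor seventh

The outer voices are Eb2 and Db3.
From Eb to Db: 10 semitones over a seventh = minor.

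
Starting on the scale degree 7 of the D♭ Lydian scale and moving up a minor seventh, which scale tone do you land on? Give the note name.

Bb

The scale is D♭ E♭ F G A♭ B♭ C.
The scale degree 7 is C; a minor seventh above that is B♭ — scale degree 6.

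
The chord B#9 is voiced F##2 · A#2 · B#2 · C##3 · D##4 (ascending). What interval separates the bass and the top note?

major 13th

The outer voices are F##2 and D##4.
Counting 13 letters and 21 half steps from F## gives a major thirteenth.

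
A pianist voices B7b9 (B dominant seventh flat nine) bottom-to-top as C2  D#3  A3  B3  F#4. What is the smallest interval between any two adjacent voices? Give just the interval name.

Adjacent intervals: C2→D#3 = augmented ninth; D#3→A3 = diminished fifth; A3→B3 = major second; B3→F#4 = perfect fifth.
The smallest is A3 to B3, a major second (2 semitones).

major second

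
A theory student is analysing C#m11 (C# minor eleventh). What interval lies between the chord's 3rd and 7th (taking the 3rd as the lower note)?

C#m11 (C# minor eleventh) is spelled C#, E, G#, B, D#, F#.
The 3rd is E and the 7th is B.
E up to B spans 5 letter names and 7 semitones — a perfect fifth.

P5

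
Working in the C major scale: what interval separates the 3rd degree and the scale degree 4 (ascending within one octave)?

C major: C D E F G A B.
3rd degree = E; 4th degree = F.
2 letter names make it a second; at 1 semitone (a half step narrower than major) the quality is minor.

minor second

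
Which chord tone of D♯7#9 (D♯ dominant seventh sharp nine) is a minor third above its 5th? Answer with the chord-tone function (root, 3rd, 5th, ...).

The chord tones of D♯7#9 (D♯ dominant seventh sharp nine) are D♯-F𝄪-A♯-C♯-E𝄪.
The 5th is A♯. A minor third above A♯ is C♯.
C♯ is the chord's 7th.

7th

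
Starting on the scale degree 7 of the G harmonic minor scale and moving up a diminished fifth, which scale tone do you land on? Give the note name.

The scale is G A Bb C D Eb F#.
The scale degree 7 is F#; a diminished fifth above that is C — scale degree 4.

C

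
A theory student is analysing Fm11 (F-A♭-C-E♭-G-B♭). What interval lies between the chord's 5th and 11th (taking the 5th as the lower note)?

The 5th is C and the 11th is B♭.
C up to B♭ is 10 semitones, a half step narrower than a major seventh, so the interval is minor.

minor seventh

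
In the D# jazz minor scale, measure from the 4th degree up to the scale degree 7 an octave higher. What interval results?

The scale runs D# E# F# G# A# B# C##.
4th degree = G#; 7th scale degree (up an octave) = C##.
11 letter names make it an eleventh; at 18 semitones (a half step wider than perfect) the quality is augmented.

augmented eleventh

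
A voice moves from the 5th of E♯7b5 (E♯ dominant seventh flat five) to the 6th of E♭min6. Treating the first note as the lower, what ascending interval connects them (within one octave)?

E♯7b5 (E♯ dominant seventh flat five) has B as its 5th, and E♭min6 has C as its 6th.
2 letter names make it a second; at 1 semitone (a half step narrower than major) the quality is minor.

minor 2nd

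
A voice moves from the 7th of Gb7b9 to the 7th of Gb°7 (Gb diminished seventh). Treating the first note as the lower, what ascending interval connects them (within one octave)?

The 7th of Gb7b9 is Fb; the 7th of Gb°7 (Gb diminished seventh) is Fbb.
8 letter names make it an octave; at 11 semitones (a half step narrower than perfect) the quality is diminished.

diminished 8th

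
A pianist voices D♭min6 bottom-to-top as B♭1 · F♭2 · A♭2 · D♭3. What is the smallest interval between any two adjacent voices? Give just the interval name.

Adjacent intervals: B♭1→F♭2 = diminished fifth; F♭2→A♭2 = major third; A♭2→D♭3 = perfect fourth.
The smallest is F♭2 to A♭2, a major third (4 semitones).

major third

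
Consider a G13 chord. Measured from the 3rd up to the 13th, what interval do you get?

perfect 11th

Spelling the chord: G B D F A E.
3rd = B; 13th = E.
B up to E spans 11 letter names and 17 semitones — a perfect eleventh.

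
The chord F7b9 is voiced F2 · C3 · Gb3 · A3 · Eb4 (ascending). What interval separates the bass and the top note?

minor fourteenth

The outer voices are F2 and Eb4.
F up to Eb is 22 semitones, a half step narrower than a major fourteenth, so the interval is minor.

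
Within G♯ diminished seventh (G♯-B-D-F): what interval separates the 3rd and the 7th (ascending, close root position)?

The 3rd is B and the 7th is F.
5 letter names make it a fifth; at 6 semitones (a half step narrower than perfect) the quality is diminished.

d5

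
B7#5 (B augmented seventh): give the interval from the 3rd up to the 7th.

B augmented seventh is spelled B D# F## A.
That puts D# below A.
5 letter names make it a fifth; at 6 semitones (a half step narrower than perfect) the quality is diminished.

diminished fifth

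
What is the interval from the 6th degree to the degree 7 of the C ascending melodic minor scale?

major second

The scale runs C D E♭ F G A B.
That puts A below B.
Counting 2 letters and 2 half steps from A gives a major second.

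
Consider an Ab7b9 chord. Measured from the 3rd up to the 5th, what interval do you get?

minor 3rd

Spelling the chord: Ab-C-Eb-Gb-Bbb.
The 3rd is C and the 5th is Eb.
From C to Eb: 3 semitones over a third = minor.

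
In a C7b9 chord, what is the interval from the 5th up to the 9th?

C7b9: C, E, G, B♭, D♭.
That puts G below D♭.
G up to D♭ is 6 semitones, a half step narrower than a perfect fifth, so the interval is diminished.

d5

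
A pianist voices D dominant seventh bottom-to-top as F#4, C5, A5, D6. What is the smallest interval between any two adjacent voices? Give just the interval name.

Adjacent intervals: F#4→C5 = diminished fifth; C5→A5 = major sixth; A5→D6 = perfect fourth.
The smallest is A5 to D6, a perfect fourth (5 semitones).

P4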